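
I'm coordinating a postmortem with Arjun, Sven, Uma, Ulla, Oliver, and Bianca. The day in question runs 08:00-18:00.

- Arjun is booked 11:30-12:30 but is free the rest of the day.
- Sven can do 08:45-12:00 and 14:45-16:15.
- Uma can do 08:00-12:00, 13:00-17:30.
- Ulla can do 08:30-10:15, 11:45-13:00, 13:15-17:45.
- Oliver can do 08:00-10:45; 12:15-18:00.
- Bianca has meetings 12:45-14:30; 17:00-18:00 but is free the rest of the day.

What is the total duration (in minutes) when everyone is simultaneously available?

Arjun free: 08:00-11:30, 12:30-18:00 (invert busy blocks within the working day).
Sven free: 08:45-12:00, 14:45-16:15.
Uma free: 08:00-12:00, 13:00-17:30.
Ulla free: 08:30-10:15, 11:45-13:00, 13:15-17:45.
Oliver free: 08:00-10:45, 12:15-18:00.
Bianca free: 08:00-12:45, 14:30-17:00 (invert busy blocks within the working day).
Arjun ∩ Sven: 08:45-11:30, 14:45-16:15.
Arjun ∩ Sven ∩ Uma: 08:45-11:30, 14:45-16:15.
Arjun ∩ Sven ∩ Uma ∩ Ulla: 08:45-10:15, 14:45-16:15.
Arjun ∩ Sven ∩ Uma ∩ Ulla ∩ Oliver: 08:45-10:15, 14:45-16:15.
Arjun ∩ Sven ∩ Uma ∩ Ulla ∩ Oliver ∩ Bianca: 08:45-10:15, 14:45-16:15.
Those are the intersection windows.
Summing the common windows: 90 + 90 = 180 minutes.

180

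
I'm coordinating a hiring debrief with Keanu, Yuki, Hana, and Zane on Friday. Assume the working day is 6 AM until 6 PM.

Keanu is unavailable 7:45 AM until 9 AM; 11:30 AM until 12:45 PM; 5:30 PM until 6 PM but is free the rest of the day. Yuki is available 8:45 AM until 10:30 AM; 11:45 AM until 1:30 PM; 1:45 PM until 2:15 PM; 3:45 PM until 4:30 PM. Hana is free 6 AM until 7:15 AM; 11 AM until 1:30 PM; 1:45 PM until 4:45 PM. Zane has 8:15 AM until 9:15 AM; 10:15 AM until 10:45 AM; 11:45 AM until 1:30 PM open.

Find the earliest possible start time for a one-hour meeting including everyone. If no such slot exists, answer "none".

none

Keanu free: 06:00-07:45, 09:00-11:30, 12:45-17:30 (invert busy blocks within the working day).
Yuki free: 08:45-10:30, 11:45-13:30, 13:45-14:15, 15:45-16:30.
Hana free: 06:00-07:15, 11:00-13:30, 13:45-16:45.
Zane free: 08:15-09:15, 10:15-10:45, 11:45-13:30.
Keanu ∩ Yuki: 09:00-10:30, 12:45-13:30, 13:45-14:15, 15:45-16:30.
Keanu ∩ Yuki ∩ Hana: 12:45-13:30, 13:45-14:15, 15:45-16:30.
Keanu ∩ Yuki ∩ Hana ∩ Zane: 12:45-13:30.
No common window is at least 60 minutes long.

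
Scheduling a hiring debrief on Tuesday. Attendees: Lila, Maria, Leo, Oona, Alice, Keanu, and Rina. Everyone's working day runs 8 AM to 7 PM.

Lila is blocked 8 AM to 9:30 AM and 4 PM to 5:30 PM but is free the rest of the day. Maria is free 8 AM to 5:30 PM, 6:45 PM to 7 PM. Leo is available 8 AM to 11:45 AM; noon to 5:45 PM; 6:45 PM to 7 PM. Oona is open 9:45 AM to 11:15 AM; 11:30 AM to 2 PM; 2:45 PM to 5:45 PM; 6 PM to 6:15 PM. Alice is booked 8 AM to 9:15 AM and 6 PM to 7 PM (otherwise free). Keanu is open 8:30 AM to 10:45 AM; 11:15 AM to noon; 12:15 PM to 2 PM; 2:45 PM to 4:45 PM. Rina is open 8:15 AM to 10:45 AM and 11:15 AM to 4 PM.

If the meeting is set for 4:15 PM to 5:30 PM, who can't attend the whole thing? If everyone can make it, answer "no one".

Lila free: 09:30-16:00, 17:30-19:00 (invert busy blocks within the working day).
Maria free: 08:00-17:30, 18:45-19:00.
Leo free: 08:00-11:45, 12:00-17:45, 18:45-19:00.
Oona free: 09:45-11:15, 11:30-14:00, 14:45-17:45, 18:00-18:15.
Alice free: 09:15-18:00 (invert busy blocks within the working day).
Keanu free: 08:30-10:45, 11:15-12:00, 12:15-14:00, 14:45-16:45.
Rina free: 08:15-10:45, 11:15-16:00.
Lila: not fully free for 16:15-17:30. Maria: free for 16:15-17:30. Leo: free for 16:15-17:30. Oona: free for 16:15-17:30. Alice: free for 16:15-17:30. Keanu: not fully free for 16:15-17:30. Rina: not fully free for 16:15-17:30.

Keanu, Lila, Rina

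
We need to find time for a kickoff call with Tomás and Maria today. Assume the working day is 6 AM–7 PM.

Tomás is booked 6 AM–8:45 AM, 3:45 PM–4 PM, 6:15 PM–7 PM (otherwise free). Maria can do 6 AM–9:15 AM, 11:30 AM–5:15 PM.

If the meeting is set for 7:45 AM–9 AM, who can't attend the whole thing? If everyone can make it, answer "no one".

Tomás

Tomás free: 08:45-15:45, 16:00-18:15 (invert busy blocks within the working day).
Maria free: 06:00-09:15, 11:30-17:15.
Tomás: not fully free for 07:45-09:00. Maria: free for 07:45-09:00.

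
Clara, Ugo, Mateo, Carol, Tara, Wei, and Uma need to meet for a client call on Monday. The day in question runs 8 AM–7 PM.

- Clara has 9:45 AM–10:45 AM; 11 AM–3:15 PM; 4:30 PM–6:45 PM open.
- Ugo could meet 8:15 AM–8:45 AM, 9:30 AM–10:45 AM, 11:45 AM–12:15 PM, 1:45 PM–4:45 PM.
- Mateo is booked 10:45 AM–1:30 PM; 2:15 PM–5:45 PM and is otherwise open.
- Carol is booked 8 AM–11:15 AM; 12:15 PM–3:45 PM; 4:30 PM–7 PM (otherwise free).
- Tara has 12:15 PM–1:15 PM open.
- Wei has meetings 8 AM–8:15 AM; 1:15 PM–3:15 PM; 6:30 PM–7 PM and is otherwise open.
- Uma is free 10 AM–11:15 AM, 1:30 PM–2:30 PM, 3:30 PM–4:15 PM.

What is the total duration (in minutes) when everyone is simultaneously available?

0

Clara free: 09:45-10:45, 11:00-15:15, 16:30-18:45.
Ugo free: 08:15-08:45, 09:30-10:45, 11:45-12:15, 13:45-16:45.
Mateo free: 08:00-10:45, 13:30-14:15, 17:45-19:00 (invert busy blocks within the working day).
Carol free: 11:15-12:15, 15:45-16:30 (invert busy blocks within the working day).
Tara free: 12:15-13:15.
Wei free: 08:15-13:15, 15:15-18:30 (invert busy blocks within the working day).
Uma free: 10:00-11:15, 13:30-14:30, 15:30-16:15.
Clara ∩ Ugo: 09:45-10:45, 11:45-12:15, 13:45-15:15, 16:30-16:45.
Clara ∩ Ugo ∩ Mateo: 09:45-10:45, 13:45-14:15.
Clara ∩ Ugo ∩ Mateo ∩ Carol: ∅.
Clara ∩ Ugo ∩ Mateo ∩ Carol ∩ Tara: ∅.
Clara ∩ Ugo ∩ Mateo ∩ Carol ∩ Tara ∩ Wei: ∅.
Clara ∩ Ugo ∩ Mateo ∩ Carol ∩ Tara ∩ Wei ∩ Uma: ∅.
There is no time when everyone is free.
There is no common window, so the total is 0 minutes.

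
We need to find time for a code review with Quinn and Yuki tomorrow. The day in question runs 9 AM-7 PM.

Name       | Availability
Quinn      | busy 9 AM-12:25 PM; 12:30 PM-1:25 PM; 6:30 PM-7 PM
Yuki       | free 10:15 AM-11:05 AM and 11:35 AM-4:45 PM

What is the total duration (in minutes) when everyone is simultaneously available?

205

Quinn free: 12:25-12:30, 13:25-18:30 (invert busy blocks within the working day).
Yuki free: 10:15-11:05, 11:35-16:45.
Quinn ∩ Yuki: 12:25-12:30, 13:25-16:45.
Summing the common windows: 5 + 200 = 205 minutes.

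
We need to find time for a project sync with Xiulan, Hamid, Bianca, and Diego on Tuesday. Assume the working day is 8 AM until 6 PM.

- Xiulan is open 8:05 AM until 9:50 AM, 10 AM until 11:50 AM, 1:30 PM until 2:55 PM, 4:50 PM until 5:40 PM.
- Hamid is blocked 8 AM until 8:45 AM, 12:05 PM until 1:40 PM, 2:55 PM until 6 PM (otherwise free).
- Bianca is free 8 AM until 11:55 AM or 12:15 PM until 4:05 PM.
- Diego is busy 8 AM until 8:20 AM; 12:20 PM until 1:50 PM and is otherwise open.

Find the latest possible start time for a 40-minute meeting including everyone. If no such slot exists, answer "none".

Xiulan free: 08:05-09:50, 10:00-11:50, 13:30-14:55, 16:50-17:40.
Hamid free: 08:45-12:05, 13:40-14:55 (invert busy blocks within the working day).
Bianca free: 08:00-11:55, 12:15-16:05.
Diego free: 08:20-12:20, 13:50-18:00 (invert busy blocks within the working day).
Xiulan ∩ Hamid: 08:45-09:50, 10:00-11:50, 13:40-14:55.
Xiulan ∩ Hamid ∩ Bianca: 08:45-09:50, 10:00-11:50, 13:40-14:55.
Xiulan ∩ Hamid ∩ Bianca ∩ Diego: 08:45-09:50, 10:00-11:50, 13:50-14:55.
Those are the intersection windows.
The last common window of at least 40 minutes is 13:50-14:55; a 40-minute meeting can start as late as 14:15 and still end by 14:55.

14:15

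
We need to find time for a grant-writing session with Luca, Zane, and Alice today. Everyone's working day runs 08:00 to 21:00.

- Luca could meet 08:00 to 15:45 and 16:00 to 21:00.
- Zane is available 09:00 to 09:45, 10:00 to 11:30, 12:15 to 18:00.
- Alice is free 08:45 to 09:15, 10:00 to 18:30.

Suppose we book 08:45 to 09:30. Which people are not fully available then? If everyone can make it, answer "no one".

Alice, Zane

Luca: free for 08:45-09:30. Zane: not fully free for 08:45-09:30. Alice: not fully free for 08:45-09:30.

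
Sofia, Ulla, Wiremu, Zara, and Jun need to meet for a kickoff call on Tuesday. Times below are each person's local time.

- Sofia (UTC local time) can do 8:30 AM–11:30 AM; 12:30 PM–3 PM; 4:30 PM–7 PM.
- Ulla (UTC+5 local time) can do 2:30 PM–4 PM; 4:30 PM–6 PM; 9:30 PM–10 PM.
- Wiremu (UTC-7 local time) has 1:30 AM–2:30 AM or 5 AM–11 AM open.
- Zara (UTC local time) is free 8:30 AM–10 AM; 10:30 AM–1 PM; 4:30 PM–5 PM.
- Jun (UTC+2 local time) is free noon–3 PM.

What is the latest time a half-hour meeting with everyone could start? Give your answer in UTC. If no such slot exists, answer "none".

Sofia in UTC: 08:30-11:30, 12:30-15:00, 16:30-19:00.
Ulla in UTC: 09:30-11:00, 11:30-13:00, 16:30-17:00 (subtract 5h to convert from UTC+5).
Wiremu in UTC: 08:30-09:30, 12:00-18:00 (add 7h to convert from UTC-7).
Zara in UTC: 08:30-10:00, 10:30-13:00, 16:30-17:00.
Jun in UTC: 10:00-13:00 (subtract 2h to convert from UTC+2).
Sofia ∩ Ulla: 09:30-11:00, 12:30-13:00, 16:30-17:00.
Sofia ∩ Ulla ∩ Wiremu: 12:30-13:00, 16:30-17:00.
Sofia ∩ Ulla ∩ Wiremu ∩ Zara: 12:30-13:00, 16:30-17:00.
Sofia ∩ Ulla ∩ Wiremu ∩ Zara ∩ Jun: 12:30-13:00.
The last common window of at least 30 minutes is 12:30-13:00; a 30-minute meeting can start as late as 12:30 and still end by 13:00.

12:30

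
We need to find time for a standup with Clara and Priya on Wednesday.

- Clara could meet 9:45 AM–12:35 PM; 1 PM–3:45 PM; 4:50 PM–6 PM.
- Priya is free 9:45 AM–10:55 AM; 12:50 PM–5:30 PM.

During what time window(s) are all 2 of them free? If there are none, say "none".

09:45-10:55, 13:00-15:45, 16:50-17:30

Clara ∩ Priya: 09:45-10:55, 13:00-15:45, 16:50-17:30.
So the common availability across everyone is 09:45-10:55, 13:00-15:45, 16:50-17:30.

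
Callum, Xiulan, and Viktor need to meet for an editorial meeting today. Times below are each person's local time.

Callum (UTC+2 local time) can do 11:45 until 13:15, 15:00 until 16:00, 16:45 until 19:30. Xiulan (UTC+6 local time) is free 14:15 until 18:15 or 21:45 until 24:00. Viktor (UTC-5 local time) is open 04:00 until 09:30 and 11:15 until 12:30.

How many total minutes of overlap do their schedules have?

Callum in UTC: 09:45-11:15, 13:00-14:00, 14:45-17:30 (subtract 2h to convert from UTC+2).
Xiulan in UTC: 08:15-12:15, 15:45-18:00 (subtract 6h to convert from UTC+6).
Viktor in UTC: 09:00-14:30, 16:15-17:30 (add 5h to convert from UTC-5).
Callum ∩ Xiulan: 09:45-11:15, 15:45-17:30.
Callum ∩ Xiulan ∩ Viktor: 09:45-11:15, 16:15-17:30.
Summing the common windows: 90 + 75 = 165 minutes.

165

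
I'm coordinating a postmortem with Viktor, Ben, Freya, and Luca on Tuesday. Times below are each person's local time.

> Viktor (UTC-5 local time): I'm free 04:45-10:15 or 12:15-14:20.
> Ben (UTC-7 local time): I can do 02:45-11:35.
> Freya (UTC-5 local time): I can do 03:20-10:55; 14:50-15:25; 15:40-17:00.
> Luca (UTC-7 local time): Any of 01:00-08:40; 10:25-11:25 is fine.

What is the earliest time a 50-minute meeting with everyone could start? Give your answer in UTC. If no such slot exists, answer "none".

09:45

Viktor in UTC: 09:45-15:15, 17:15-19:20 (add 5h to convert from UTC-5).
Ben in UTC: 09:45-18:35 (add 7h to convert from UTC-7).
Freya in UTC: 08:20-15:55, 19:50-20:25, 20:40-22:00 (add 5h to convert from UTC-5).
Luca in UTC: 08:00-15:40, 17:25-18:25 (add 7h to convert from UTC-7).
Viktor ∩ Ben: 09:45-15:15, 17:15-18:35.
Viktor ∩ Ben ∩ Freya: 09:45-15:15.
Viktor ∩ Ben ∩ Freya ∩ Luca: 09:45-15:15.
The first common window of at least 50 minutes is 09:45-15:15, so the earliest start is 09:45.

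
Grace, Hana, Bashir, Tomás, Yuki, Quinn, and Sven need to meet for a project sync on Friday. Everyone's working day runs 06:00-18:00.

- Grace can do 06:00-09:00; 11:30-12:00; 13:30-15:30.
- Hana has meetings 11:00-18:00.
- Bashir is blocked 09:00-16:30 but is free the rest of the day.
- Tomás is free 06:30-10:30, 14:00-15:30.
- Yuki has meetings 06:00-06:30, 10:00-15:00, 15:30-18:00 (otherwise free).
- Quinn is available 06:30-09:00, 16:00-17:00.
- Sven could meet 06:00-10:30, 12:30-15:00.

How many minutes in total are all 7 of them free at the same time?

150

Grace free: 06:00-09:00, 11:30-12:00, 13:30-15:30.
Hana free: 06:00-11:00 (invert busy blocks within the working day).
Bashir free: 06:00-09:00, 16:30-18:00 (invert busy blocks within the working day).
Tomás free: 06:30-10:30, 14:00-15:30.
Yuki free: 06:30-10:00, 15:00-15:30 (invert busy blocks within the working day).
Quinn free: 06:30-09:00, 16:00-17:00.
Sven free: 06:00-10:30, 12:30-15:00.
Grace ∩ Hana: 06:00-09:00.
Grace ∩ Hana ∩ Bashir: 06:00-09:00.
Grace ∩ Hana ∩ Bashir ∩ Tomás: 06:30-09:00.
Grace ∩ Hana ∩ Bashir ∩ Tomás ∩ Yuki: 06:30-09:00.
Grace ∩ Hana ∩ Bashir ∩ Tomás ∩ Yuki ∩ Quinn: 06:30-09:00.
Grace ∩ Hana ∩ Bashir ∩ Tomás ∩ Yuki ∩ Quinn ∩ Sven: 06:30-09:00.
Those are the intersection windows.
That's a single block of 150 minutes.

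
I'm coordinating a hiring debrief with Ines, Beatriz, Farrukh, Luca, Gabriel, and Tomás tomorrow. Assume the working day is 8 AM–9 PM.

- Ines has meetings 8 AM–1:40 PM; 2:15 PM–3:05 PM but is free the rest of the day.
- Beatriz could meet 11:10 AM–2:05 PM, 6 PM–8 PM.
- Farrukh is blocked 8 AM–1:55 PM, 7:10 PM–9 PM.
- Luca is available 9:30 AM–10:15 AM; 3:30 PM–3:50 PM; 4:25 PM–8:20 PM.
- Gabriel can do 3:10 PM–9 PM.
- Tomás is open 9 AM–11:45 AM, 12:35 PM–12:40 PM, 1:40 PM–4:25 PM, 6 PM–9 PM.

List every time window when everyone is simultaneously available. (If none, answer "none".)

18:00-19:10

Ines free: 13:40-14:15, 15:05-21:00 (invert busy blocks within the working day).
Beatriz free: 11:10-14:05, 18:00-20:00.
Farrukh free: 13:55-19:10 (invert busy blocks within the working day).
Luca free: 09:30-10:15, 15:30-15:50, 16:25-20:20.
Gabriel free: 15:10-21:00.
Tomás free: 09:00-11:45, 12:35-12:40, 13:40-16:25, 18:00-21:00.
Ines ∩ Beatriz: 13:40-14:05, 18:00-20:00.
Ines ∩ Beatriz ∩ Farrukh: 13:55-14:05, 18:00-19:10.
Ines ∩ Beatriz ∩ Farrukh ∩ Luca: 18:00-19:10.
Ines ∩ Beatriz ∩ Farrukh ∩ Luca ∩ Gabriel: 18:00-19:10.
Ines ∩ Beatriz ∩ Farrukh ∩ Luca ∩ Gabriel ∩ Tomás: 18:00-19:10.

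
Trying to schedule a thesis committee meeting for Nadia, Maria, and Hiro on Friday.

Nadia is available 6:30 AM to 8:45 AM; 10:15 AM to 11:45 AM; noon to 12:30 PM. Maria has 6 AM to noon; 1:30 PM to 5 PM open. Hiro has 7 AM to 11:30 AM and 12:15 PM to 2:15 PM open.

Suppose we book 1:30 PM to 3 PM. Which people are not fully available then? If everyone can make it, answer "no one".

Hiro, Nadia

Nadia: not fully free for 13:30-15:00. Maria: free for 13:30-15:00. Hiro: not fully free for 13:30-15:00.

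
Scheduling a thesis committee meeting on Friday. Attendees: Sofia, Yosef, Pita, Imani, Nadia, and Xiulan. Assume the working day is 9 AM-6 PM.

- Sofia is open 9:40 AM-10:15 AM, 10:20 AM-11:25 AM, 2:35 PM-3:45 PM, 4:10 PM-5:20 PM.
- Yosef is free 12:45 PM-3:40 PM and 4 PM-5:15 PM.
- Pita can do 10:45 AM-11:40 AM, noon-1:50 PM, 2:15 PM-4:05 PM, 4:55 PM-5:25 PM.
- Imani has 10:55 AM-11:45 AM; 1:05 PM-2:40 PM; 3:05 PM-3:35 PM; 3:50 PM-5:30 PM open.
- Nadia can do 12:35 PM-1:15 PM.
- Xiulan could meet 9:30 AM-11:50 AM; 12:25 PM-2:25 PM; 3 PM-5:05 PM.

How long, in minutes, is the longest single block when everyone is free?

Sofia ∩ Yosef: 14:35-15:40, 16:10-17:15.
Sofia ∩ Yosef ∩ Pita: 14:35-15:40, 16:55-17:15.
Sofia ∩ Yosef ∩ Pita ∩ Imani: 14:35-14:40, 15:05-15:35, 16:55-17:15.
Sofia ∩ Yosef ∩ Pita ∩ Imani ∩ Nadia: ∅.
Sofia ∩ Yosef ∩ Pita ∩ Imani ∩ Nadia ∩ Xiulan: ∅.
There is no time when everyone is free.
No common window exists, so the longest block is 0 minutes.

0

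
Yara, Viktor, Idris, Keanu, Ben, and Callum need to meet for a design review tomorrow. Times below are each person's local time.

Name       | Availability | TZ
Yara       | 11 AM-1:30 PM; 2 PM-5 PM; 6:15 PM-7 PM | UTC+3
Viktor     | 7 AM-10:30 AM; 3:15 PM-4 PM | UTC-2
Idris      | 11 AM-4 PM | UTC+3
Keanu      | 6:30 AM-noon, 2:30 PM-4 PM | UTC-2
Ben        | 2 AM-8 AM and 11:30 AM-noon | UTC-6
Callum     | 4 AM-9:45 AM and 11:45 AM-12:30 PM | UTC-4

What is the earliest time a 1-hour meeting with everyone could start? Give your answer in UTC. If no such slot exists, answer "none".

09:00

Yara in UTC: 08:00-10:30, 11:00-14:00, 15:15-16:00 (subtract 3h to convert from UTC+3).
Viktor in UTC: 09:00-12:30, 17:15-18:00 (add 2h to convert from UTC-2).
Idris in UTC: 08:00-13:00 (subtract 3h to convert from UTC+3).
Keanu in UTC: 08:30-14:00, 16:30-18:00 (add 2h to convert from UTC-2).
Ben in UTC: 08:00-14:00, 17:30-18:00 (add 6h to convert from UTC-6).
Callum in UTC: 08:00-13:45, 15:45-16:30 (add 4h to convert from UTC-4).
Yara ∩ Viktor: 09:00-10:30, 11:00-12:30.
Yara ∩ Viktor ∩ Idris: 09:00-10:30, 11:00-12:30.
Yara ∩ Viktor ∩ Idris ∩ Keanu: 09:00-10:30, 11:00-12:30.
Yara ∩ Viktor ∩ Idris ∩ Keanu ∩ Ben: 09:00-10:30, 11:00-12:30.
Yara ∩ Viktor ∩ Idris ∩ Keanu ∩ Ben ∩ Callum: 09:00-10:30, 11:00-12:30.
Those are the intersection windows.
The first common window of at least 60 minutes is 09:00-10:30, so the earliest start is 09:00.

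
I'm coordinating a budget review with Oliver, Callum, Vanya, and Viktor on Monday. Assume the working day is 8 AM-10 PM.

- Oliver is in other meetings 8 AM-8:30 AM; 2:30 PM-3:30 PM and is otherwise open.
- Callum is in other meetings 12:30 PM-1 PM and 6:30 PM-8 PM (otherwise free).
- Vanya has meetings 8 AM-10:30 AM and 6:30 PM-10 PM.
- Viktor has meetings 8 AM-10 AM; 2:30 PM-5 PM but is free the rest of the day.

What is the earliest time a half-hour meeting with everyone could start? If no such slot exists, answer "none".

10:30

Oliver free: 08:30-14:30, 15:30-22:00 (invert busy blocks within the working day).
Callum free: 08:00-12:30, 13:00-18:30, 20:00-22:00 (invert busy blocks within the working day).
Vanya free: 10:30-18:30 (invert busy blocks within the working day).
Viktor free: 10:00-14:30, 17:00-22:00 (invert busy blocks within the working day).
Oliver ∩ Callum: 08:30-12:30, 13:00-14:30, 15:30-18:30, 20:00-22:00.
Oliver ∩ Callum ∩ Vanya: 10:30-12:30, 13:00-14:30, 15:30-18:30.
Oliver ∩ Callum ∩ Vanya ∩ Viktor: 10:30-12:30, 13:00-14:30, 17:00-18:30.
So the common availability across everyone is 10:30-12:30, 13:00-14:30, 17:00-18:30.
The first common window of at least 30 minutes is 10:30-12:30, so the earliest start is 10:30.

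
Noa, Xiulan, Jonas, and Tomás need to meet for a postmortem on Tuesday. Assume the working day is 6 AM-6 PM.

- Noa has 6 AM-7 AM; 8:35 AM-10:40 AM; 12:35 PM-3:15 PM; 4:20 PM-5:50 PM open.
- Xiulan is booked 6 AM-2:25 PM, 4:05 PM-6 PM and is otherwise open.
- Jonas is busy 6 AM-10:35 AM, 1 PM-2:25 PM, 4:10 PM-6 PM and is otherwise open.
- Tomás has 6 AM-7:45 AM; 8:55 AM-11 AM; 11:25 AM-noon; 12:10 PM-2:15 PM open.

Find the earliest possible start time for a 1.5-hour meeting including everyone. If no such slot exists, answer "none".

Noa free: 06:00-07:00, 08:35-10:40, 12:35-15:15, 16:20-17:50.
Xiulan free: 14:25-16:05 (invert busy blocks within the working day).
Jonas free: 10:35-13:00, 14:25-16:10 (invert busy blocks within the working day).
Tomás free: 06:00-07:45, 08:55-11:00, 11:25-12:00, 12:10-14:15.
Noa ∩ Xiulan: 14:25-15:15.
Noa ∩ Xiulan ∩ Jonas: 14:25-15:15.
Noa ∩ Xiulan ∩ Jonas ∩ Tomás: ∅.
There is no time when everyone is free.
No common window is at least 90 minutes long.

none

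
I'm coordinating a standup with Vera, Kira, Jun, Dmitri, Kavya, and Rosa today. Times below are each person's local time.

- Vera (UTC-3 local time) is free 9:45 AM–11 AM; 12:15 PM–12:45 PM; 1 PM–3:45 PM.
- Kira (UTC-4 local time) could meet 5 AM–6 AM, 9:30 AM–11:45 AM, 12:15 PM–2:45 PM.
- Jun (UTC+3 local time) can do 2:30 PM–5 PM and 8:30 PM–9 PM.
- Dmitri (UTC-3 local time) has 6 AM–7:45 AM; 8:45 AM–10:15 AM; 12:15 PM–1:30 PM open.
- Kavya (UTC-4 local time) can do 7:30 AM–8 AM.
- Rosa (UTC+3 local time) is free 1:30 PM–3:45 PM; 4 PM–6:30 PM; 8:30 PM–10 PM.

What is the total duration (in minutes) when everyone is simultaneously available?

0

Vera in UTC: 12:45-14:00, 15:15-15:45, 16:00-18:45 (add 3h to convert from UTC-3).
Kira in UTC: 09:00-10:00, 13:30-15:45, 16:15-18:45 (add 4h to convert from UTC-4).
Jun in UTC: 11:30-14:00, 17:30-18:00 (subtract 3h to convert from UTC+3).
Dmitri in UTC: 09:00-10:45, 11:45-13:15, 15:15-16:30 (add 3h to convert from UTC-3).
Kavya in UTC: 11:30-12:00 (add 4h to convert from UTC-4).
Rosa in UTC: 10:30-12:45, 13:00-15:30, 17:30-19:00 (subtract 3h to convert from UTC+3).
Vera ∩ Kira: 13:30-14:00, 15:15-15:45, 16:15-18:45.
Vera ∩ Kira ∩ Jun: 13:30-14:00, 17:30-18:00.
Vera ∩ Kira ∩ Jun ∩ Dmitri: ∅.
Vera ∩ Kira ∩ Jun ∩ Dmitri ∩ Kavya: ∅.
Vera ∩ Kira ∩ Jun ∩ Dmitri ∩ Kavya ∩ Rosa: ∅.
There is no time when everyone is free.
There is no common window, so the total is 0 minutes.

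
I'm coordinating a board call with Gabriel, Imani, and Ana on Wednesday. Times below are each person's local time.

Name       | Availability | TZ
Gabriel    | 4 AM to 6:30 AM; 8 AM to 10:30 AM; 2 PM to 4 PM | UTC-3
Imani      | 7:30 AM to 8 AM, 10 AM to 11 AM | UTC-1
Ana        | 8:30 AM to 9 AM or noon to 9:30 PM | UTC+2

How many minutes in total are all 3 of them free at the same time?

Gabriel in UTC: 07:00-09:30, 11:00-13:30, 17:00-19:00 (add 3h to convert from UTC-3).
Imani in UTC: 08:30-09:00, 11:00-12:00 (add 1h to convert from UTC-1).
Ana in UTC: 06:30-07:00, 10:00-19:30 (subtract 2h to convert from UTC+2).
Gabriel ∩ Imani: 08:30-09:00, 11:00-12:00.
Gabriel ∩ Imani ∩ Ana: 11:00-12:00.
So the common availability across everyone is 11:00-12:00.
That's a single block of 60 minutes.

60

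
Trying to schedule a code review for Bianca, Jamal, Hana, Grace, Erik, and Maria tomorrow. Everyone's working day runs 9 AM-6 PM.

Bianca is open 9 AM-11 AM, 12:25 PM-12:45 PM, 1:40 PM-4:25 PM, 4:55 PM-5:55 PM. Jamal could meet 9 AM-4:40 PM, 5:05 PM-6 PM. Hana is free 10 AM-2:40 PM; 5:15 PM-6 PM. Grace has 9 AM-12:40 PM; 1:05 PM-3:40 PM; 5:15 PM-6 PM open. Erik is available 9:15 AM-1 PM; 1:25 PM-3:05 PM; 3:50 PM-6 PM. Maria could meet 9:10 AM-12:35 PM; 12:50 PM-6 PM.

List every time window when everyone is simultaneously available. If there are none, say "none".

10:00-11:00, 12:25-12:35, 13:40-14:40, 17:15-17:55

Bianca ∩ Jamal: 09:00-11:00, 12:25-12:45, 13:40-16:25, 17:05-17:55.
Bianca ∩ Jamal ∩ Hana: 10:00-11:00, 12:25-12:45, 13:40-14:40, 17:15-17:55.
Bianca ∩ Jamal ∩ Hana ∩ Grace: 10:00-11:00, 12:25-12:40, 13:40-14:40, 17:15-17:55.
Bianca ∩ Jamal ∩ Hana ∩ Grace ∩ Erik: 10:00-11:00, 12:25-12:40, 13:40-14:40, 17:15-17:55.
Bianca ∩ Jamal ∩ Hana ∩ Grace ∩ Erik ∩ Maria: 10:00-11:00, 12:25-12:35, 13:40-14:40, 17:15-17:55.
Those are the intersection windows.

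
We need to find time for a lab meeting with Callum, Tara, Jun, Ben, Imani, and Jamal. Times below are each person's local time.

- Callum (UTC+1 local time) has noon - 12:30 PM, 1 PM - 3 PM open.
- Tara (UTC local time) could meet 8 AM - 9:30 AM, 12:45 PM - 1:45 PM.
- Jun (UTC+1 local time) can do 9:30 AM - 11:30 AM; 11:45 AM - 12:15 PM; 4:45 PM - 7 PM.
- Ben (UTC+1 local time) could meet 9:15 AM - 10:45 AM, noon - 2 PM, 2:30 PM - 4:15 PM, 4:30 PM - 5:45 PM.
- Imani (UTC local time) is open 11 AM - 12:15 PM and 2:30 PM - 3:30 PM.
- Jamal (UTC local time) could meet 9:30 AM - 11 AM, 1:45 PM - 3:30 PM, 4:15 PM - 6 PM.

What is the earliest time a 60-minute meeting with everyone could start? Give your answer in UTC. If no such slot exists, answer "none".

none

Callum in UTC: 11:00-11:30, 12:00-14:00 (subtract 1h to convert from UTC+1).
Tara in UTC: 08:00-09:30, 12:45-13:45.
Jun in UTC: 08:30-10:30, 10:45-11:15, 15:45-18:00 (subtract 1h to convert from UTC+1).
Ben in UTC: 08:15-09:45, 11:00-13:00, 13:30-15:15, 15:30-16:45 (subtract 1h to convert from UTC+1).
Imani in UTC: 11:00-12:15, 14:30-15:30.
Jamal in UTC: 09:30-11:00, 13:45-15:30, 16:15-18:00.
Callum ∩ Tara: 12:45-13:45.
Callum ∩ Tara ∩ Jun: ∅.
Callum ∩ Tara ∩ Jun ∩ Ben: ∅.
Callum ∩ Tara ∩ Jun ∩ Ben ∩ Imani: ∅.
Callum ∩ Tara ∩ Jun ∩ Ben ∩ Imani ∩ Jamal: ∅.
There is no time when everyone is free.
No common window is at least 60 minutes long.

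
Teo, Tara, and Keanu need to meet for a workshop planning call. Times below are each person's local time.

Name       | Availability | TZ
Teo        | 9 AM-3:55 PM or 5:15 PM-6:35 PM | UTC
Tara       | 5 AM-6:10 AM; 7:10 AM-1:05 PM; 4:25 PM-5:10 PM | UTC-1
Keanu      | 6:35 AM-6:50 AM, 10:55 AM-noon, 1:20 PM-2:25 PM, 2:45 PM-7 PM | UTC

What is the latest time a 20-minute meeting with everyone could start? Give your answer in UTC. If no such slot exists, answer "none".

17:50

Teo in UTC: 09:00-15:55, 17:15-18:35.
Tara in UTC: 06:00-07:10, 08:10-14:05, 17:25-18:10 (add 1h to convert from UTC-1).
Keanu in UTC: 06:35-06:50, 10:55-12:00, 13:20-14:25, 14:45-19:00.
Teo ∩ Tara: 09:00-14:05, 17:25-18:10.
Teo ∩ Tara ∩ Keanu: 10:55-12:00, 13:20-14:05, 17:25-18:10.
Those are the intersection windows.
The last common window of at least 20 minutes is 17:25-18:10; a 20-minute meeting can start as late as 17:50 and still end by 18:10.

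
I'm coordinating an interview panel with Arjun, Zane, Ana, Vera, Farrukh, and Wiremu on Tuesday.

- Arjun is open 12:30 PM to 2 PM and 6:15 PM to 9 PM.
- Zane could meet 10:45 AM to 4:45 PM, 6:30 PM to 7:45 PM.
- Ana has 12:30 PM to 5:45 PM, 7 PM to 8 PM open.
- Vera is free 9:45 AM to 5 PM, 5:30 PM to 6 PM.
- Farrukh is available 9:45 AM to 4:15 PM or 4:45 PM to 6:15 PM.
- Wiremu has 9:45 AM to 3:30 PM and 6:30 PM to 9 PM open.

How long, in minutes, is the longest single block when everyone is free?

90

Arjun ∩ Zane: 12:30-14:00, 18:30-19:45.
Arjun ∩ Zane ∩ Ana: 12:30-14:00, 19:00-19:45.
Arjun ∩ Zane ∩ Ana ∩ Vera: 12:30-14:00.
Arjun ∩ Zane ∩ Ana ∩ Vera ∩ Farrukh: 12:30-14:00.
Arjun ∩ Zane ∩ Ana ∩ Vera ∩ Farrukh ∩ Wiremu: 12:30-14:00.
Those are the intersection windows.
The longest is 12:30-14:00 at 90 minutes.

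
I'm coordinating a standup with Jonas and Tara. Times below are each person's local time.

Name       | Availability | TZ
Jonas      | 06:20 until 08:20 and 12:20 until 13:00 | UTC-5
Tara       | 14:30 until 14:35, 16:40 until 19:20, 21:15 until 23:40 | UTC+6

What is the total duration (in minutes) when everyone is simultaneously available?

140

Jonas in UTC: 11:20-13:20, 17:20-18:00 (add 5h to convert from UTC-5).
Tara in UTC: 08:30-08:35, 10:40-13:20, 15:15-17:40 (subtract 6h to convert from UTC+6).
Jonas ∩ Tara: 11:20-13:20, 17:20-17:40.
Summing the common windows: 120 + 20 = 140 minutes.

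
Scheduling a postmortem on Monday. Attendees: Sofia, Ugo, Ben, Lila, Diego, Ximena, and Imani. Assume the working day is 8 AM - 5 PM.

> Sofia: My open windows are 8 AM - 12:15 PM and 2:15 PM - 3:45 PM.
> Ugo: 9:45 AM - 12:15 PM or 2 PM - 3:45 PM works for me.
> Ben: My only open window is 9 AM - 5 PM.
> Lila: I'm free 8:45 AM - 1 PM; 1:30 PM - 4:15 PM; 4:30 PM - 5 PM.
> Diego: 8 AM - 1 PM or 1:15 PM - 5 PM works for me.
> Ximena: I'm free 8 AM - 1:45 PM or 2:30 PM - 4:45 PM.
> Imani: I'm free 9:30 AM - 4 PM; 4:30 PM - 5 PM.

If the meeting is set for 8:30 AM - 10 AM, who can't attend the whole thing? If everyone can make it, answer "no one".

Ben, Imani, Lila, Ugo

Sofia: free for 08:30-10:00. Ugo: not fully free for 08:30-10:00. Ben: not fully free for 08:30-10:00. Lila: not fully free for 08:30-10:00. Diego: free for 08:30-10:00. Ximena: free for 08:30-10:00. Imani: not fully free for 08:30-10:00.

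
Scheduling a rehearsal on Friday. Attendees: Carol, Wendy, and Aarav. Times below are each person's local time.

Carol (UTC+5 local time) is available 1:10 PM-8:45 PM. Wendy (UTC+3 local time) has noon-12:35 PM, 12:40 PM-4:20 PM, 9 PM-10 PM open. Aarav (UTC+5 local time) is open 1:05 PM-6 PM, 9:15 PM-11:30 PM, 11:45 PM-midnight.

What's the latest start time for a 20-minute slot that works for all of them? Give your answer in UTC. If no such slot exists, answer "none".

Carol in UTC: 08:10-15:45 (subtract 5h to convert from UTC+5).
Wendy in UTC: 09:00-09:35, 09:40-13:20, 18:00-19:00 (subtract 3h to convert from UTC+3).
Aarav in UTC: 08:05-13:00, 16:15-18:30, 18:45-19:00 (subtract 5h to convert from UTC+5).
Carol ∩ Wendy: 09:00-09:35, 09:40-13:20.
Carol ∩ Wendy ∩ Aarav: 09:00-09:35, 09:40-13:00.
So the common availability across everyone is 09:00-09:35, 09:40-13:00.
The last common window of at least 20 minutes is 09:40-13:00; a 20-minute meeting can start as late as 12:40 and still end by 13:00.

12:40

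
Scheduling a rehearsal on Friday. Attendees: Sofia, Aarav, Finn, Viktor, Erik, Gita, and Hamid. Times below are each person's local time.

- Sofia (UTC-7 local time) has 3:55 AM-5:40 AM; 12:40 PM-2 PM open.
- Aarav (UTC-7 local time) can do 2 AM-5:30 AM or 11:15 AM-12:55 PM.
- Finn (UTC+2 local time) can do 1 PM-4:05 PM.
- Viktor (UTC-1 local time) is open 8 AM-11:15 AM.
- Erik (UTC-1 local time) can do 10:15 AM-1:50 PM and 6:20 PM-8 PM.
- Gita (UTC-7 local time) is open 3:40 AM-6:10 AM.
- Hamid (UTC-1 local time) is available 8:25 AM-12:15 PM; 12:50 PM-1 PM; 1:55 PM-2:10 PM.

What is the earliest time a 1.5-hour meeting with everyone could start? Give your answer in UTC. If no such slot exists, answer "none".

Sofia in UTC: 10:55-12:40, 19:40-21:00 (add 7h to convert from UTC-7).
Aarav in UTC: 09:00-12:30, 18:15-19:55 (add 7h to convert from UTC-7).
Finn in UTC: 11:00-14:05 (subtract 2h to convert from UTC+2).
Viktor in UTC: 09:00-12:15 (add 1h to convert from UTC-1).
Erik in UTC: 11:15-14:50, 19:20-21:00 (add 1h to convert from UTC-1).
Gita in UTC: 10:40-13:10 (add 7h to convert from UTC-7).
Hamid in UTC: 09:25-13:15, 13:50-14:00, 14:55-15:10 (add 1h to convert from UTC-1).
Sofia ∩ Aarav: 10:55-12:30, 19:40-19:55.
Sofia ∩ Aarav ∩ Finn: 11:00-12:30.
Sofia ∩ Aarav ∩ Finn ∩ Viktor: 11:00-12:15.
Sofia ∩ Aarav ∩ Finn ∩ Viktor ∩ Erik: 11:15-12:15.
Sofia ∩ Aarav ∩ Finn ∩ Viktor ∩ Erik ∩ Gita: 11:15-12:15.
Sofia ∩ Aarav ∩ Finn ∩ Viktor ∩ Erik ∩ Gita ∩ Hamid: 11:15-12:15.
No common window is at least 90 minutes long.

none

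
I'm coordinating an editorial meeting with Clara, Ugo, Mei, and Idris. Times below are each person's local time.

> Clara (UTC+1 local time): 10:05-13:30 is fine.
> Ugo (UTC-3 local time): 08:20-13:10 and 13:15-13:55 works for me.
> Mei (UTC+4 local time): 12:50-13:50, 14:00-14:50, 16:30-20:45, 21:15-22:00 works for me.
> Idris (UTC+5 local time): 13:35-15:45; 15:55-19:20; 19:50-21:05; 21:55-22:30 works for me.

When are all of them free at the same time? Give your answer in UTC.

none

Clara in UTC: 09:05-12:30 (subtract 1h to convert from UTC+1).
Ugo in UTC: 11:20-16:10, 16:15-16:55 (add 3h to convert from UTC-3).
Mei in UTC: 08:50-09:50, 10:00-10:50, 12:30-16:45, 17:15-18:00 (subtract 4h to convert from UTC+4).
Idris in UTC: 08:35-10:45, 10:55-14:20, 14:50-16:05, 16:55-17:30 (subtract 5h to convert from UTC+5).
Clara ∩ Ugo: 11:20-12:30.
Clara ∩ Ugo ∩ Mei: ∅.
Clara ∩ Ugo ∩ Mei ∩ Idris: ∅.
There is no time when everyone is free.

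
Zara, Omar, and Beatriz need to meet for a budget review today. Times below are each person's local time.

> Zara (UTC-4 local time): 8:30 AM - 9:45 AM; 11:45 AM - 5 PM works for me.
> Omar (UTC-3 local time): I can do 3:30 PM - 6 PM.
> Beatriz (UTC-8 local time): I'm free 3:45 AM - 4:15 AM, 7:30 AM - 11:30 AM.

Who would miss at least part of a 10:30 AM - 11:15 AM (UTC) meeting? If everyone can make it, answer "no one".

Zara in UTC: 12:30-13:45, 15:45-21:00 (add 4h to convert from UTC-4).
Omar in UTC: 18:30-21:00 (add 3h to convert from UTC-3).
Beatriz in UTC: 11:45-12:15, 15:30-19:30 (add 8h to convert from UTC-8).
Zara: not fully free for 10:30-11:15. Omar: not fully free for 10:30-11:15. Beatriz: not fully free for 10:30-11:15.

Beatriz, Omar, Zara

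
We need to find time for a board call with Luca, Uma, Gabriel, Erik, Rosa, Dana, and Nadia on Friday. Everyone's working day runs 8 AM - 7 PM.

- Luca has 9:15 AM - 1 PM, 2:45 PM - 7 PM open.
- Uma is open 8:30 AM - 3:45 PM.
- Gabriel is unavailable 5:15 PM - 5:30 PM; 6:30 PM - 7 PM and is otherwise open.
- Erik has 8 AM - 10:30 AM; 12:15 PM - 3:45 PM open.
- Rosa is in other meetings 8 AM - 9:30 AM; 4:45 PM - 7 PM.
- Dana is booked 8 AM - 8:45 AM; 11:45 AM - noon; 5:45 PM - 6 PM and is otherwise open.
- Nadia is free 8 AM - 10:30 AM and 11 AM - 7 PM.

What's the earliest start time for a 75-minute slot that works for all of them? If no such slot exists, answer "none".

Luca free: 09:15-13:00, 14:45-19:00.
Uma free: 08:30-15:45.
Gabriel free: 08:00-17:15, 17:30-18:30 (invert busy blocks within the working day).
Erik free: 08:00-10:30, 12:15-15:45.
Rosa free: 09:30-16:45 (invert busy blocks within the working day).
Dana free: 08:45-11:45, 12:00-17:45, 18:00-19:00 (invert busy blocks within the working day).
Nadia free: 08:00-10:30, 11:00-19:00.
Luca ∩ Uma: 09:15-13:00, 14:45-15:45.
Luca ∩ Uma ∩ Gabriel: 09:15-13:00, 14:45-15:45.
Luca ∩ Uma ∩ Gabriel ∩ Erik: 09:15-10:30, 12:15-13:00, 14:45-15:45.
Luca ∩ Uma ∩ Gabriel ∩ Erik ∩ Rosa: 09:30-10:30, 12:15-13:00, 14:45-15:45.
Luca ∩ Uma ∩ Gabriel ∩ Erik ∩ Rosa ∩ Dana: 09:30-10:30, 12:15-13:00, 14:45-15:45.
Luca ∩ Uma ∩ Gabriel ∩ Erik ∩ Rosa ∩ Dana ∩ Nadia: 09:30-10:30, 12:15-13:00, 14:45-15:45.
Those are the intersection windows.
No common window is at least 75 minutes long.

none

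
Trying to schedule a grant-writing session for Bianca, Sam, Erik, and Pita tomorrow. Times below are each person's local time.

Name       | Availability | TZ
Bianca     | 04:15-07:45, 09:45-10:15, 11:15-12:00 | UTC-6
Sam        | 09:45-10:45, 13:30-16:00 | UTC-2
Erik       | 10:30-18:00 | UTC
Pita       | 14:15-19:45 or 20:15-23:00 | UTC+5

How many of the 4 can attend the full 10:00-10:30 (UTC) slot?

Bianca in UTC: 10:15-13:45, 15:45-16:15, 17:15-18:00 (add 6h to convert from UTC-6).
Sam in UTC: 11:45-12:45, 15:30-18:00 (add 2h to convert from UTC-2).
Erik in UTC: 10:30-18:00.
Pita in UTC: 09:15-14:45, 15:15-18:00 (subtract 5h to convert from UTC+5).
Pita can make the full 10:00-10:30 slot — that's 1.

1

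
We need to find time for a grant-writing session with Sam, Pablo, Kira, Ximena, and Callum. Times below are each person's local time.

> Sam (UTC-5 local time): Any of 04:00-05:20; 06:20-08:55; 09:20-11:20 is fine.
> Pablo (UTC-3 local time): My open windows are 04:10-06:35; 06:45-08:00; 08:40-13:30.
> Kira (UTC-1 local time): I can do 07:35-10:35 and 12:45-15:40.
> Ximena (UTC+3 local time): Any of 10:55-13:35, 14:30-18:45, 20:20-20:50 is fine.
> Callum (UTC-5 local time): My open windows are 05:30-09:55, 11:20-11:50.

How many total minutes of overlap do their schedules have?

Sam in UTC: 09:00-10:20, 11:20-13:55, 14:20-16:20 (add 5h to convert from UTC-5).
Pablo in UTC: 07:10-09:35, 09:45-11:00, 11:40-16:30 (add 3h to convert from UTC-3).
Kira in UTC: 08:35-11:35, 13:45-16:40 (add 1h to convert from UTC-1).
Ximena in UTC: 07:55-10:35, 11:30-15:45, 17:20-17:50 (subtract 3h to convert from UTC+3).
Callum in UTC: 10:30-14:55, 16:20-16:50 (add 5h to convert from UTC-5).
Sam ∩ Pablo: 09:00-09:35, 09:45-10:20, 11:40-13:55, 14:20-16:20.
Sam ∩ Pablo ∩ Kira: 09:00-09:35, 09:45-10:20, 13:45-13:55, 14:20-16:20.
Sam ∩ Pablo ∩ Kira ∩ Ximena: 09:00-09:35, 09:45-10:20, 13:45-13:55, 14:20-15:45.
Sam ∩ Pablo ∩ Kira ∩ Ximena ∩ Callum: 13:45-13:55, 14:20-14:55.
Summing the common windows: 10 + 35 = 45 minutes.

45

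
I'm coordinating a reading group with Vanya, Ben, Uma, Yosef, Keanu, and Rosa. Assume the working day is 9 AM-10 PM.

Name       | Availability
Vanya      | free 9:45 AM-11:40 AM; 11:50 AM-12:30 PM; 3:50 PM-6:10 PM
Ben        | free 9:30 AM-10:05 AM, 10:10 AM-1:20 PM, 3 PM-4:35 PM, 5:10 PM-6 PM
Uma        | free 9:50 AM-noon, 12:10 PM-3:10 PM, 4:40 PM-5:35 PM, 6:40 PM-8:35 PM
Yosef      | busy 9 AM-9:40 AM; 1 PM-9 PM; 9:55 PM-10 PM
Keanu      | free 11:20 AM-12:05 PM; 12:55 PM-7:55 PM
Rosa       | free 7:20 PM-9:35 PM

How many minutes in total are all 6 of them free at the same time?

0

Vanya free: 09:45-11:40, 11:50-12:30, 15:50-18:10.
Ben free: 09:30-10:05, 10:10-13:20, 15:00-16:35, 17:10-18:00.
Uma free: 09:50-12:00, 12:10-15:10, 16:40-17:35, 18:40-20:35.
Yosef free: 09:40-13:00, 21:00-21:55 (invert busy blocks within the working day).
Keanu free: 11:20-12:05, 12:55-19:55.
Rosa free: 19:20-21:35.
Vanya ∩ Ben: 09:45-10:05, 10:10-11:40, 11:50-12:30, 15:50-16:35, 17:10-18:00.
Vanya ∩ Ben ∩ Uma: 09:50-10:05, 10:10-11:40, 11:50-12:00, 12:10-12:30, 17:10-17:35.
Vanya ∩ Ben ∩ Uma ∩ Yosef: 09:50-10:05, 10:10-11:40, 11:50-12:00, 12:10-12:30.
Vanya ∩ Ben ∩ Uma ∩ Yosef ∩ Keanu: 11:20-11:40, 11:50-12:00.
Vanya ∩ Ben ∩ Uma ∩ Yosef ∩ Keanu ∩ Rosa: ∅.
There is no time when everyone is free.
There is no common window, so the total is 0 minutes.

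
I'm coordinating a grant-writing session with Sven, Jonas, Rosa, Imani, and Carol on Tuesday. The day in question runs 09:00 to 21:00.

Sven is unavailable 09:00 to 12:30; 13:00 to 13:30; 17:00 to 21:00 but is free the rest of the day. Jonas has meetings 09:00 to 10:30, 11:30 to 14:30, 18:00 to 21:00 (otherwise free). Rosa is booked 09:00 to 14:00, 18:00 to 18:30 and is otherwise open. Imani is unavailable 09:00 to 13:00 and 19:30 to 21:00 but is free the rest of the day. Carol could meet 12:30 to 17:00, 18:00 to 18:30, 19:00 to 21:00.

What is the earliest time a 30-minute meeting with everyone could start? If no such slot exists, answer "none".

14:30

Sven free: 12:30-13:00, 13:30-17:00 (invert busy blocks within the working day).
Jonas free: 10:30-11:30, 14:30-18:00 (invert busy blocks within the working day).
Rosa free: 14:00-18:00, 18:30-21:00 (invert busy blocks within the working day).
Imani free: 13:00-19:30 (invert busy blocks within the working day).
Carol free: 12:30-17:00, 18:00-18:30, 19:00-21:00.
Sven ∩ Jonas: 14:30-17:00.
Sven ∩ Jonas ∩ Rosa: 14:30-17:00.
Sven ∩ Jonas ∩ Rosa ∩ Imani: 14:30-17:00.
Sven ∩ Jonas ∩ Rosa ∩ Imani ∩ Carol: 14:30-17:00.
The first common window of at least 30 minutes is 14:30-17:00, so the earliest start is 14:30.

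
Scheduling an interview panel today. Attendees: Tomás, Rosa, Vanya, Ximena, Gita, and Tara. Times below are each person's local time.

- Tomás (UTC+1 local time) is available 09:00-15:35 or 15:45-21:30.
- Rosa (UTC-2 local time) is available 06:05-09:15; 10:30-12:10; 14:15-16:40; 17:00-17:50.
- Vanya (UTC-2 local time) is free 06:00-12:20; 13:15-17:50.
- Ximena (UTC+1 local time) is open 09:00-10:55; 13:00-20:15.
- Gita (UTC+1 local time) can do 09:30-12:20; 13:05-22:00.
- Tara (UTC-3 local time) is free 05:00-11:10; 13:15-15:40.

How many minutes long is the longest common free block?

Tomás in UTC: 08:00-14:35, 14:45-20:30 (subtract 1h to convert from UTC+1).
Rosa in UTC: 08:05-11:15, 12:30-14:10, 16:15-18:40, 19:00-19:50 (add 2h to convert from UTC-2).
Vanya in UTC: 08:00-14:20, 15:15-19:50 (add 2h to convert from UTC-2).
Ximena in UTC: 08:00-09:55, 12:00-19:15 (subtract 1h to convert from UTC+1).
Gita in UTC: 08:30-11:20, 12:05-21:00 (subtract 1h to convert from UTC+1).
Tara in UTC: 08:00-14:10, 16:15-18:40 (add 3h to convert from UTC-3).
Tomás ∩ Rosa: 08:05-11:15, 12:30-14:10, 16:15-18:40, 19:00-19:50.
Tomás ∩ Rosa ∩ Vanya: 08:05-11:15, 12:30-14:10, 16:15-18:40, 19:00-19:50.
Tomás ∩ Rosa ∩ Vanya ∩ Ximena: 08:05-09:55, 12:30-14:10, 16:15-18:40, 19:00-19:15.
Tomás ∩ Rosa ∩ Vanya ∩ Ximena ∩ Gita: 08:30-09:55, 12:30-14:10, 16:15-18:40, 19:00-19:15.
Tomás ∩ Rosa ∩ Vanya ∩ Ximena ∩ Gita ∩ Tara: 08:30-09:55, 12:30-14:10, 16:15-18:40.
The longest is 16:15-18:40 at 145 minutes.

145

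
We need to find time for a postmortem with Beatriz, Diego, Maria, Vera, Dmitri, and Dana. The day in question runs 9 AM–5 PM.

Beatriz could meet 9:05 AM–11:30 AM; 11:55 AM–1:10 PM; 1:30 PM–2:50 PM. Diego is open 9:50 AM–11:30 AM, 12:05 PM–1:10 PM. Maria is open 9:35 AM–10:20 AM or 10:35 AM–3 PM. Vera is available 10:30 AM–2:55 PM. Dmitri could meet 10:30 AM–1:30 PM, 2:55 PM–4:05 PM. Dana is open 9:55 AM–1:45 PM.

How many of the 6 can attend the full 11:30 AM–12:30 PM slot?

Maria, Vera, Dmitri, and Dana can make the full 11:30-12:30 slot — that's 4.

4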